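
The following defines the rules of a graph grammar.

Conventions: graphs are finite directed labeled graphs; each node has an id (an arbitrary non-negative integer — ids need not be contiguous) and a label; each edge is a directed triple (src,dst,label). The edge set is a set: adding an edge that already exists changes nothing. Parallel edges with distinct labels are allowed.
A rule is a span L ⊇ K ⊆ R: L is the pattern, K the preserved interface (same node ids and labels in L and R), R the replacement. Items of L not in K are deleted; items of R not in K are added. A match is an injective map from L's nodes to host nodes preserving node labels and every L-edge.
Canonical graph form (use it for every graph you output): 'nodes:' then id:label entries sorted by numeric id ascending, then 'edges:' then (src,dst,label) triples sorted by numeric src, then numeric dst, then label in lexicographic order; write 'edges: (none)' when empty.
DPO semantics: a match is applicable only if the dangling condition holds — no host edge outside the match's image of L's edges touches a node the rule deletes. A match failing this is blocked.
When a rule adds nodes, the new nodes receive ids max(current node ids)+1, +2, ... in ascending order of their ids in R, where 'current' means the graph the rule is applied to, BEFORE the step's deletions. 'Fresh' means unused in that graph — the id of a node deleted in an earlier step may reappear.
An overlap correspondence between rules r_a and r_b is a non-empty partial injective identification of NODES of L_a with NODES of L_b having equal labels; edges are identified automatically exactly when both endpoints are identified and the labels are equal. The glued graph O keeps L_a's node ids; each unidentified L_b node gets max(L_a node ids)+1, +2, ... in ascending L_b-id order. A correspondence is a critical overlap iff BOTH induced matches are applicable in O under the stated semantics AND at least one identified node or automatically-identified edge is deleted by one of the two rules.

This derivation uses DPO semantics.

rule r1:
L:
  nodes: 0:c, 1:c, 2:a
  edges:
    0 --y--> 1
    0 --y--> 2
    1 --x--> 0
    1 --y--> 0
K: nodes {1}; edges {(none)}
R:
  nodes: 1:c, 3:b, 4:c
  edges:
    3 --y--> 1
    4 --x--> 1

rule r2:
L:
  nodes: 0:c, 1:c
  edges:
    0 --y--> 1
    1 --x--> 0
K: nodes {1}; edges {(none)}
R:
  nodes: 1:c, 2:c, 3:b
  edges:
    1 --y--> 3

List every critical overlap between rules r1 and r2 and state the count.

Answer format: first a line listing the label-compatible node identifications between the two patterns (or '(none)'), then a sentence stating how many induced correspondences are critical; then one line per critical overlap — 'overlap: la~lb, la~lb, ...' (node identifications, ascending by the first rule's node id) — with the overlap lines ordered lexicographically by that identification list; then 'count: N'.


label-compatible node identifications between L(r1) and L(r2): 0~0, 0~1, 1~0, 1~1
0 of the induced correspondences are critical overlaps of r1 and r2.
count: 0


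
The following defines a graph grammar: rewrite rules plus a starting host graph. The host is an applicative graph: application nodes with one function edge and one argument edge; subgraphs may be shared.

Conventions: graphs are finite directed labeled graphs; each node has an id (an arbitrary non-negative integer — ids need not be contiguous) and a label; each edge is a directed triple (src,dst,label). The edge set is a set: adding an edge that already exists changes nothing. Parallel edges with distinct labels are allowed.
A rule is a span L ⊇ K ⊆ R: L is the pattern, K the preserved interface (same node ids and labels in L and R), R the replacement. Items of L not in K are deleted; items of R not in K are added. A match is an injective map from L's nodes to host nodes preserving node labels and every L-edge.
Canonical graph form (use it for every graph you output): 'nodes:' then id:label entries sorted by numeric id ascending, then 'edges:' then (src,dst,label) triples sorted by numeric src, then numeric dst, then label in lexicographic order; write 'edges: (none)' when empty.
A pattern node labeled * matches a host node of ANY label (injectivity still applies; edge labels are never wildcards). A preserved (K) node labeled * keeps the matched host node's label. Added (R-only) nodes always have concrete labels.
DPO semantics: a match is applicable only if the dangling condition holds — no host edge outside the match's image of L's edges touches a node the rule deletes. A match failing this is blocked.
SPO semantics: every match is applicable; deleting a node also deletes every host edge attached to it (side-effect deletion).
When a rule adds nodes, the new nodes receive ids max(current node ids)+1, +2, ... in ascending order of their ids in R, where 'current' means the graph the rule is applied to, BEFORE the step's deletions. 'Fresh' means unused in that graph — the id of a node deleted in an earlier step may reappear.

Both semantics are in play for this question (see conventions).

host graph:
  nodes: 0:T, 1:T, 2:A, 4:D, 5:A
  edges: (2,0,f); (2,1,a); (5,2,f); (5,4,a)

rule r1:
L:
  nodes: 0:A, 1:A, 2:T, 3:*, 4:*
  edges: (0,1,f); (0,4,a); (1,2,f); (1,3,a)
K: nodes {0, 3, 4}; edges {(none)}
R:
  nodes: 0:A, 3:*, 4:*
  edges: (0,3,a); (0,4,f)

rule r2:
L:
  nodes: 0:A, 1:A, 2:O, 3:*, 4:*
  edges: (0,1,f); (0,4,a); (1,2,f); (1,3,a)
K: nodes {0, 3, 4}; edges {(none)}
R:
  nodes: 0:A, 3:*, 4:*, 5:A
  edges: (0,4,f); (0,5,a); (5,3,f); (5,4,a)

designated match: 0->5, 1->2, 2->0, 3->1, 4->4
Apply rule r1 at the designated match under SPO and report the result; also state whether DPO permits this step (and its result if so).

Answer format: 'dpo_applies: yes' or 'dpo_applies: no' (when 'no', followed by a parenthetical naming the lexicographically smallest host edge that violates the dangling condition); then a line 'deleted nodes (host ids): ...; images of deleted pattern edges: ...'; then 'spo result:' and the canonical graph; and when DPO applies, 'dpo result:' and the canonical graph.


dpo_applies: yes
deleted nodes (host ids): 0, 2; images of deleted pattern edges: (2,0,f); (2,1,a); (5,2,f); (5,4,a)
spo result:
nodes: 1:T, 4:D, 5:A
edges: (5,1,a); (5,4,f)
dpo result:
nodes: 1:T, 4:D, 5:A
edges: (5,1,a); (5,4,f)


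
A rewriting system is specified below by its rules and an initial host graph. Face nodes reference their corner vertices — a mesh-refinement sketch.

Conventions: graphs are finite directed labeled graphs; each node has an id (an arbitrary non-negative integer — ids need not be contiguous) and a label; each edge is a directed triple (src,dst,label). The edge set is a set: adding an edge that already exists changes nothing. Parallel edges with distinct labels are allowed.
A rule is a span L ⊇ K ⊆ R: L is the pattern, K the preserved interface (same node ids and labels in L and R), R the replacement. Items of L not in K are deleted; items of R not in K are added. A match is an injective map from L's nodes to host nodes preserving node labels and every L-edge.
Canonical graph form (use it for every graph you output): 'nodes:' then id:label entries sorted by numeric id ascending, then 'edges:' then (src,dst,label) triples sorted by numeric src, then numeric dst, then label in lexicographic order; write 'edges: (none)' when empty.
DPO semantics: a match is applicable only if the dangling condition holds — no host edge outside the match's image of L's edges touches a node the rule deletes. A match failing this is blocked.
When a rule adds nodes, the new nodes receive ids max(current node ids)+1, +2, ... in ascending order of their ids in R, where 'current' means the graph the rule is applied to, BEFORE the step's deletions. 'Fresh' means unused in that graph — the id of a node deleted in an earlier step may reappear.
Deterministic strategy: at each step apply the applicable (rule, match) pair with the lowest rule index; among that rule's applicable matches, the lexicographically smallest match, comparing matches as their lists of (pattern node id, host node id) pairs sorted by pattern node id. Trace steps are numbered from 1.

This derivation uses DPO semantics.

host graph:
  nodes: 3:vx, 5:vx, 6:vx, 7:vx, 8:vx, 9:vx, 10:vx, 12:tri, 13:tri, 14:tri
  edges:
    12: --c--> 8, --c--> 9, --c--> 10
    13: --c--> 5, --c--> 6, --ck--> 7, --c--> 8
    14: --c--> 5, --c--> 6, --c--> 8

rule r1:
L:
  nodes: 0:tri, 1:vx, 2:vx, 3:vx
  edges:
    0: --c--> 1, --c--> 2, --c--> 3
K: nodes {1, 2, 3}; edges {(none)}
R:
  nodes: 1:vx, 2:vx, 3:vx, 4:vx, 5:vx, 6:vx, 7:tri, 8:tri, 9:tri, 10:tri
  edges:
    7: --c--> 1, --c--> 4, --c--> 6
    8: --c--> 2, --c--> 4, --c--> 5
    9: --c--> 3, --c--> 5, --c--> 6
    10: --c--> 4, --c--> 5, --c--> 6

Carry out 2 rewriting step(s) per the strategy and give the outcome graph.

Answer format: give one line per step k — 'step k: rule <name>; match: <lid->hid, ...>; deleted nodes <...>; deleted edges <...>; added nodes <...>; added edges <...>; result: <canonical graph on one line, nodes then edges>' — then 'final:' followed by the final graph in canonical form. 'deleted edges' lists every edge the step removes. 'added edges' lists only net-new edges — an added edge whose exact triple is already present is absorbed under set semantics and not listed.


step 1: rule r1; match: 0->12, 1->8, 2->9, 3->10; deleted nodes 12; deleted edges (12,8,c); (12,9,c); (12,10,c); added nodes 15, 16, 17, 18, 19, 20, 21; added edges (18,8,c); (18,15,c); (18,17,c); (19,9,c); (19,15,c); (19,16,c); (20,10,c); (20,16,c); (20,17,c); (21,15,c); (21,16,c); (21,17,c); result: nodes: 3:vx, 5:vx, 6:vx, 7:vx, 8:vx, 9:vx, 10:vx, 13:tri, 14:tri, 15:vx, 16:vx, 17:vx, 18:tri, 19:tri, 20:tri, 21:tri edges: (13,5,c); (13,6,c); (13,7,ck); (13,8,c); (14,5,c); (14,6,c); (14,8,c); (18,8,c); (18,15,c); (18,17,c); (19,9,c); (19,15,c); (19,16,c); (20,10,c); (20,16,c); (20,17,c); (21,15,c); (21,16,c); (21,17,c)
step 2: rule r1; match: 0->14, 1->5, 2->6, 3->8; deleted nodes 14; deleted edges (14,5,c); (14,6,c); (14,8,c); added nodes 22, 23, 24, 25, 26, 27, 28; added edges (25,5,c); (25,22,c); (25,24,c); (26,6,c); (26,22,c); (26,23,c); (27,8,c); (27,23,c); (27,24,c); (28,22,c); (28,23,c); (28,24,c); result: nodes: 3:vx, 5:vx, 6:vx, 7:vx, 8:vx, 9:vx, 10:vx, 13:tri, 15:vx, 16:vx, 17:vx, 18:tri, 19:tri, 20:tri, 21:tri, 22:vx, 23:vx, 24:vx, 25:tri, 26:tri, 27:tri, 28:tri edges: (13,5,c); (13,6,c); (13,7,ck); (13,8,c); (18,8,c); (18,15,c); (18,17,c); (19,9,c); (19,15,c); (19,16,c); (20,10,c); (20,16,c); (20,17,c); (21,15,c); (21,16,c); (21,17,c); (25,5,c); (25,22,c); (25,24,c); (26,6,c); (26,22,c); (26,23,c); (27,8,c); (27,23,c); (27,24,c); (28,22,c); (28,23,c); (28,24,c)
final:
nodes: 3:vx, 5:vx, 6:vx, 7:vx, 8:vx, 9:vx, 10:vx, 13:tri, 15:vx, 16:vx, 17:vx, 18:tri, 19:tri, 20:tri, 21:tri, 22:vx, 23:vx, 24:vx, 25:tri, 26:tri, 27:tri, 28:tri
edges: (13,5,c); (13,6,c); (13,7,ck); (13,8,c); (18,8,c); (18,15,c); (18,17,c); (19,9,c); (19,15,c); (19,16,c); (20,10,c); (20,16,c); (20,17,c); (21,15,c); (21,16,c); (21,17,c); (25,5,c); (25,22,c); (25,24,c); (26,6,c); (26,22,c); (26,23,c); (27,8,c); (27,23,c); (27,24,c); (28,22,c); (28,23,c); (28,24,c)


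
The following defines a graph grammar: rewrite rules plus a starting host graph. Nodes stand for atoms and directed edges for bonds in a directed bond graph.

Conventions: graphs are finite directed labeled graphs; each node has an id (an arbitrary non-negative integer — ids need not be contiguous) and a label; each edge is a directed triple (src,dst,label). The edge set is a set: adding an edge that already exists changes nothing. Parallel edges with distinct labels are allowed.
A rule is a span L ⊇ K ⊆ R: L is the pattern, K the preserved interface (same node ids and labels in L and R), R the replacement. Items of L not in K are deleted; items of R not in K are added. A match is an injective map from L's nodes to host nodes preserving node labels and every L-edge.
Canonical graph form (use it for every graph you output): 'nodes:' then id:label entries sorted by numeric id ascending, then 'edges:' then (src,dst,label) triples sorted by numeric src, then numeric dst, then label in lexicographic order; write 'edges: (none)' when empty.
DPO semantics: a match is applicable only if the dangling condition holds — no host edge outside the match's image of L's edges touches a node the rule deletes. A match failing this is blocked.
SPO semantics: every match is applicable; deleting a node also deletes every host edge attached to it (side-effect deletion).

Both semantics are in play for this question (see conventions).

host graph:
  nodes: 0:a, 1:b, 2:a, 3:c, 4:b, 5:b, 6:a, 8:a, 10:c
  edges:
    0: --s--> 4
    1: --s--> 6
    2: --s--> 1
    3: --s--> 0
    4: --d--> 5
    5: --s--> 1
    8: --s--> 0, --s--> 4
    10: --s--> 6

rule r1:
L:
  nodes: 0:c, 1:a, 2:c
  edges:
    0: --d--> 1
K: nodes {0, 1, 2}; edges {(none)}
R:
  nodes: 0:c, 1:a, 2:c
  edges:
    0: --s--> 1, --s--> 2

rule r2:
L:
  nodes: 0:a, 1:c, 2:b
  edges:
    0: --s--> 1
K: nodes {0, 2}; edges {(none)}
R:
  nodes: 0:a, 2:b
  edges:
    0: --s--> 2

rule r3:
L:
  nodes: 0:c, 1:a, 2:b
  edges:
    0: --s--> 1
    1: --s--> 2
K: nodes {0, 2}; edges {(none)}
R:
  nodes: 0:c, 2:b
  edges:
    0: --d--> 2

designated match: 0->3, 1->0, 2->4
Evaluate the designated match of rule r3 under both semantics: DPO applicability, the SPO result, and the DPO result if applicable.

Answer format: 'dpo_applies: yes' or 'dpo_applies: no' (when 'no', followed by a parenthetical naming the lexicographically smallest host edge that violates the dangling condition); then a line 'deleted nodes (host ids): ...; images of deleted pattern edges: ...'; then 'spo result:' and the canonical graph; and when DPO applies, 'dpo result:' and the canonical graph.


dpo_applies: no
(the rule deletes node 0, which keeps host edge (8,0,s) outside the match image — the dangling condition fails, DPO blocks; SPO proceeds and side-deletes such edges)
deleted nodes (host ids): 0; images of deleted pattern edges: (0,4,s); (3,0,s)
spo result:
nodes: 1:b, 2:a, 3:c, 4:b, 5:b, 6:a, 8:a, 10:c
edges: (1,6,s); (2,1,s); (3,4,d); (4,5,d); (5,1,s); (8,4,s); (10,6,s)


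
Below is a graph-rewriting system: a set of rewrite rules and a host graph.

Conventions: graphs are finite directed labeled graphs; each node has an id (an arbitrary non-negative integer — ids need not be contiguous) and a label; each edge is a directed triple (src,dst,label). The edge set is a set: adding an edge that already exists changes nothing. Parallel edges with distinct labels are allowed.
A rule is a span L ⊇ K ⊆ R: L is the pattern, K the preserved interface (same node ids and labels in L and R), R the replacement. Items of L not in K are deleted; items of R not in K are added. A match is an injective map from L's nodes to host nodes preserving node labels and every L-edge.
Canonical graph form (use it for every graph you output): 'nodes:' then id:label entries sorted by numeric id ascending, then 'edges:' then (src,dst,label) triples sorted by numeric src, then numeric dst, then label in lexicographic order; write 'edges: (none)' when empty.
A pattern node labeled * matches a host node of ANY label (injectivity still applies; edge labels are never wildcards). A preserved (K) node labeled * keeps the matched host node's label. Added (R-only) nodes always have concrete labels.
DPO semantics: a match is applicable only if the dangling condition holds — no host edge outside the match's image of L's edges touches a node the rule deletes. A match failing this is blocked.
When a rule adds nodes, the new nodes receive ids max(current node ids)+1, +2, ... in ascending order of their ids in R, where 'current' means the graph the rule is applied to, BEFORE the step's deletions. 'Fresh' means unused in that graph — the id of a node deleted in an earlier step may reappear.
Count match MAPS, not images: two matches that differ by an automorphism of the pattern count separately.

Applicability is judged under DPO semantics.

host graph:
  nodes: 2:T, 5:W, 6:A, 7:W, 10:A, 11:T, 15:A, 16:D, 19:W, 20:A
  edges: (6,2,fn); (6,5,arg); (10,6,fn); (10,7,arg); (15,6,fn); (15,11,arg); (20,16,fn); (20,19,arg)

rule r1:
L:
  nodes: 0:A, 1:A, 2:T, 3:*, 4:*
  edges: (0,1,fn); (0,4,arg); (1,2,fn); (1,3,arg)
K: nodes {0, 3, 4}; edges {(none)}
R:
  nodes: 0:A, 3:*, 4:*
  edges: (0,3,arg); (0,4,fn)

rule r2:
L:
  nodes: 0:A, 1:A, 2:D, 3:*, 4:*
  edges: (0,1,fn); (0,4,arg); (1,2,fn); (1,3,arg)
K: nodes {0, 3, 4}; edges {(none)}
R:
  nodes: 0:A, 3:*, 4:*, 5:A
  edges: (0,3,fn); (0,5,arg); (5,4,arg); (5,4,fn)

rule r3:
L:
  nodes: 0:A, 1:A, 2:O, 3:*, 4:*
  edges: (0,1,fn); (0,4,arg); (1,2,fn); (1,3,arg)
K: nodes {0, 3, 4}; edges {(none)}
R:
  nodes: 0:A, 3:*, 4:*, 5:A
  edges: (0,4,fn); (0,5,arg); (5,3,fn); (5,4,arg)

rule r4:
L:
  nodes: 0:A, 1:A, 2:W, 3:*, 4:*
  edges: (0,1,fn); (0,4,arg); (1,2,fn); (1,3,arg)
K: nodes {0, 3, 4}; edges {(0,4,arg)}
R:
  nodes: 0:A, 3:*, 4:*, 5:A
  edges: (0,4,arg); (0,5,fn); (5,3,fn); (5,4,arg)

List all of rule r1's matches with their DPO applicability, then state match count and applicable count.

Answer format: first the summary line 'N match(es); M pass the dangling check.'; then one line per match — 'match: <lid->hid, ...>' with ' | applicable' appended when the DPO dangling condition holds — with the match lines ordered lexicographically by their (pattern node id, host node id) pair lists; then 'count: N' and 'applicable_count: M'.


2 match(es); 0 pass the dangling check.
match: 0->10, 1->6, 2->2, 3->5, 4->7
match: 0->15, 1->6, 2->2, 3->5, 4->11
count: 2
applicable_count: 0


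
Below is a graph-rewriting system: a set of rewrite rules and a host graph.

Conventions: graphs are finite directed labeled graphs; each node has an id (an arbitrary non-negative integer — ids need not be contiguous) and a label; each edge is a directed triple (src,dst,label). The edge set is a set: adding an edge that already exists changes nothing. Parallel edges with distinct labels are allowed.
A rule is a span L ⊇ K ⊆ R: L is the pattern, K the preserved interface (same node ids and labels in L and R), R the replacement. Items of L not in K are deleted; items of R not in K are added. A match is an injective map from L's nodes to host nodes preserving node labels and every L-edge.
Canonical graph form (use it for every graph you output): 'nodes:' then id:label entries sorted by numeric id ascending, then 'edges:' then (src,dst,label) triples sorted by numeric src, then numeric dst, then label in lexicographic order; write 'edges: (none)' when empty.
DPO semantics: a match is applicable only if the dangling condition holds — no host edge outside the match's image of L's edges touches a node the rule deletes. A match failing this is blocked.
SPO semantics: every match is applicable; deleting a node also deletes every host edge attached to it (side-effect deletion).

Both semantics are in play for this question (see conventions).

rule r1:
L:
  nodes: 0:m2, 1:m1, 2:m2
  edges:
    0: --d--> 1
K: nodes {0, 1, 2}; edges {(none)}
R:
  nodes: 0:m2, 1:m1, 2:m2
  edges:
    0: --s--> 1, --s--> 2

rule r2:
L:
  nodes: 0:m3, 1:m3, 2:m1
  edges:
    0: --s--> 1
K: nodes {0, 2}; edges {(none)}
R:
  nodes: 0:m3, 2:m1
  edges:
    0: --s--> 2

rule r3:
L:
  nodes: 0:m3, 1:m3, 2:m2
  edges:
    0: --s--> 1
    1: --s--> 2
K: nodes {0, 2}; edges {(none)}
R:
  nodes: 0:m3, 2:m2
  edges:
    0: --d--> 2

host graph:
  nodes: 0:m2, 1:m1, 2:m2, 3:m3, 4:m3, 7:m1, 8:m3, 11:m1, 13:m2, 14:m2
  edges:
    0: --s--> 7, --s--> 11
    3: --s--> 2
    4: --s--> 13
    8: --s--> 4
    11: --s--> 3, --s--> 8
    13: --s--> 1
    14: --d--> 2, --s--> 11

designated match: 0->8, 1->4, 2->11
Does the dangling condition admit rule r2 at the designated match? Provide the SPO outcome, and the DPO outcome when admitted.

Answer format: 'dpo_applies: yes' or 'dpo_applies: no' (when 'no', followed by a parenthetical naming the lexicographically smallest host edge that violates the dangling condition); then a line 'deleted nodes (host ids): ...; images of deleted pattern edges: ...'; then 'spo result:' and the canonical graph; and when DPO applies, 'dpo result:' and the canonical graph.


dpo_applies: no
(the rule deletes node 4, which keeps host edge (4,13,s) outside the match image — the dangling condition fails, DPO blocks; SPO proceeds and side-deletes such edges)
deleted nodes (host ids): 4; images of deleted pattern edges: (8,4,s)
spo result:
nodes: 0:m2, 1:m1, 2:m2, 3:m3, 7:m1, 8:m3, 11:m1, 13:m2, 14:m2
edges: (0,7,s); (0,11,s); (3,2,s); (8,11,s); (11,3,s); (11,8,s); (13,1,s); (14,2,d); (14,11,s)


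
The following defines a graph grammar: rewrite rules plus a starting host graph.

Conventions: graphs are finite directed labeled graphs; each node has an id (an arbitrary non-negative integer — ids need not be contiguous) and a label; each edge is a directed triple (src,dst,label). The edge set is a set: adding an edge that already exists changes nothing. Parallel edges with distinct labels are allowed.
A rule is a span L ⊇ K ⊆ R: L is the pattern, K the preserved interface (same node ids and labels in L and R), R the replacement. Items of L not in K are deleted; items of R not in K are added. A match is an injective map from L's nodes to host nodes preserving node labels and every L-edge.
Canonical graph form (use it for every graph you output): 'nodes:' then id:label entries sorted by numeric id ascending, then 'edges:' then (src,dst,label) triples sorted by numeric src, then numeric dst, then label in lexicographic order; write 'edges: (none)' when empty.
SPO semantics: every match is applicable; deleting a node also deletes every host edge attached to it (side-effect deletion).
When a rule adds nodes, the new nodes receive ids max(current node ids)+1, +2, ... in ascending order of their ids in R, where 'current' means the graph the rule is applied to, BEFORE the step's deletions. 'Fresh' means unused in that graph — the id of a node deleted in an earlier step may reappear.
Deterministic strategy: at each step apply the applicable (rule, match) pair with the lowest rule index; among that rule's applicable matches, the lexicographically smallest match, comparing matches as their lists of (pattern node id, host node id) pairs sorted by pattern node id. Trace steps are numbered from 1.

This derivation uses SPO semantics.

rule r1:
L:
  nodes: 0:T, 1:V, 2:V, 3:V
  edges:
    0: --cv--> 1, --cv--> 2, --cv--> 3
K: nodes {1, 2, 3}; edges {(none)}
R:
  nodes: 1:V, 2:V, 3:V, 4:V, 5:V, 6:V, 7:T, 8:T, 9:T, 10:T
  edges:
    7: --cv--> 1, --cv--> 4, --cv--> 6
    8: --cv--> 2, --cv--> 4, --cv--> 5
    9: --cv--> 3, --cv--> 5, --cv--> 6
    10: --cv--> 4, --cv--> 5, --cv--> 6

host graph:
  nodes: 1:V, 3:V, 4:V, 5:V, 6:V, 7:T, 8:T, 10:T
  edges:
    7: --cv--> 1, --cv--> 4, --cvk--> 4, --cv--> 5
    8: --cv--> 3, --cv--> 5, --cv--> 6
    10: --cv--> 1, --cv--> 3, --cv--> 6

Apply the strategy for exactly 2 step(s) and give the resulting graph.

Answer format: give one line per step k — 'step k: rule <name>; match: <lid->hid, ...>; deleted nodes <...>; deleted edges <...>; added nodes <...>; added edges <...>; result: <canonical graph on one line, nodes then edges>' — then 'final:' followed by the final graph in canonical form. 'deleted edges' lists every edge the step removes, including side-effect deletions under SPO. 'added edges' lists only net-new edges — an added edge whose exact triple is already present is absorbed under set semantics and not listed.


step 1: rule r1; match: 0->7, 1->1, 2->4, 3->5; deleted nodes 7; deleted edges (7,1,cv); (7,4,cv); (7,4,cvk); (7,5,cv); added nodes 11, 12, 13, 14, 15, 16, 17; added edges (14,1,cv); (14,11,cv); (14,13,cv); (15,4,cv); (15,11,cv); (15,12,cv); (16,5,cv); (16,12,cv); (16,13,cv); (17,11,cv); (17,12,cv); (17,13,cv); result: nodes: 1:V, 3:V, 4:V, 5:V, 6:V, 8:T, 10:T, 11:V, 12:V, 13:V, 14:T, 15:T, 16:T, 17:T edges: (8,3,cv); (8,5,cv); (8,6,cv); (10,1,cv); (10,3,cv); (10,6,cv); (14,1,cv); (14,11,cv); (14,13,cv); (15,4,cv); (15,11,cv); (15,12,cv); (16,5,cv); (16,12,cv); (16,13,cv); (17,11,cv); (17,12,cv); (17,13,cv)
step 2: rule r1; match: 0->8, 1->3, 2->5, 3->6; deleted nodes 8; deleted edges (8,3,cv); (8,5,cv); (8,6,cv); added nodes 18, 19, 20, 21, 22, 23, 24; added edges (21,3,cv); (21,18,cv); (21,20,cv); (22,5,cv); (22,18,cv); (22,19,cv); (23,6,cv); (23,19,cv); (23,20,cv); (24,18,cv); (24,19,cv); (24,20,cv); result: nodes: 1:V, 3:V, 4:V, 5:V, 6:V, 10:T, 11:V, 12:V, 13:V, 14:T, 15:T, 16:T, 17:T, 18:V, 19:V, 20:V, 21:T, 22:T, 23:T, 24:T edges: (10,1,cv); (10,3,cv); (10,6,cv); (14,1,cv); (14,11,cv); (14,13,cv); (15,4,cv); (15,11,cv); (15,12,cv); (16,5,cv); (16,12,cv); (16,13,cv); (17,11,cv); (17,12,cv); (17,13,cv); (21,3,cv); (21,18,cv); (21,20,cv); (22,5,cv); (22,18,cv); (22,19,cv); (23,6,cv); (23,19,cv); (23,20,cv); (24,18,cv); (24,19,cv); (24,20,cv)
final:
nodes: 1:V, 3:V, 4:V, 5:V, 6:V, 10:T, 11:V, 12:V, 13:V, 14:T, 15:T, 16:T, 17:T, 18:V, 19:V, 20:V, 21:T, 22:T, 23:T, 24:T
edges: (10,1,cv); (10,3,cv); (10,6,cv); (14,1,cv); (14,11,cv); (14,13,cv); (15,4,cv); (15,11,cv); (15,12,cv); (16,5,cv); (16,12,cv); (16,13,cv); (17,11,cv); (17,12,cv); (17,13,cv); (21,3,cv); (21,18,cv); (21,20,cv); (22,5,cv); (22,18,cv); (22,19,cv); (23,6,cv); (23,19,cv); (23,20,cv); (24,18,cv); (24,19,cv); (24,20,cv)


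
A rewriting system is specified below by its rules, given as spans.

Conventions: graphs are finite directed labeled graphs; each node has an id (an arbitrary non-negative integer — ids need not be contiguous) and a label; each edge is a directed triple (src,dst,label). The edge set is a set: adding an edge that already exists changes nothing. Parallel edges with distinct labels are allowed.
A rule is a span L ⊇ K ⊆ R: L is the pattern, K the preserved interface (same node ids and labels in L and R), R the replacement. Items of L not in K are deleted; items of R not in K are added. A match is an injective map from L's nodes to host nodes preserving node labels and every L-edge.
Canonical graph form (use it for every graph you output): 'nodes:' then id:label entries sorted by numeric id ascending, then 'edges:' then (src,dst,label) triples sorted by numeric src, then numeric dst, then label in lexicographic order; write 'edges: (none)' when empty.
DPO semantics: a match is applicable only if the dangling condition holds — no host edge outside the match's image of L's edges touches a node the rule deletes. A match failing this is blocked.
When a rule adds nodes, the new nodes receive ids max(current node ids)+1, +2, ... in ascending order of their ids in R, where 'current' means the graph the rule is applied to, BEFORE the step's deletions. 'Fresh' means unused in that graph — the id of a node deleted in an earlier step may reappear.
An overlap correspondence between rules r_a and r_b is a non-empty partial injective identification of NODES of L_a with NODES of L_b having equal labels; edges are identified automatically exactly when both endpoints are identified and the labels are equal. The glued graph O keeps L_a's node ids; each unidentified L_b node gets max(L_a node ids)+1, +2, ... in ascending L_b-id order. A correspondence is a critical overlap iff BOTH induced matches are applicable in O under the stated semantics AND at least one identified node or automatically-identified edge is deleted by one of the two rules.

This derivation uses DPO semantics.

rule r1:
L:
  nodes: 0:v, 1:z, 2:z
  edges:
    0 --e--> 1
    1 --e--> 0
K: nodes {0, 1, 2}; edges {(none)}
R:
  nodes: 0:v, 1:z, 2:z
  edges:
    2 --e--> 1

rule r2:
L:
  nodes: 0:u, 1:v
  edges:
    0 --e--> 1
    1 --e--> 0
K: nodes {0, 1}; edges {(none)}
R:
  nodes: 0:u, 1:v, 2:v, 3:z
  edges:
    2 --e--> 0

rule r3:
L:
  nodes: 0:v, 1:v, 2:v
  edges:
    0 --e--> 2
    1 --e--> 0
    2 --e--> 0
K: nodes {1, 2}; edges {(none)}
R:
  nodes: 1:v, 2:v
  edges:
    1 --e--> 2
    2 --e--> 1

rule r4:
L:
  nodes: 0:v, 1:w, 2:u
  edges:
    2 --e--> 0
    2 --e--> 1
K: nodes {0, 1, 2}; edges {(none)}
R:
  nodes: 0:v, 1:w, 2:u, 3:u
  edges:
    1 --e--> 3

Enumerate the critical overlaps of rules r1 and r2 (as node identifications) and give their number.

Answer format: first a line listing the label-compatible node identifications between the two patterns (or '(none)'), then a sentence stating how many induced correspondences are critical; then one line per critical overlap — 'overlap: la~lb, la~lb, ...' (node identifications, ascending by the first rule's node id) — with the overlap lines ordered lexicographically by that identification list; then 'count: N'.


label-compatible node identifications between L(r1) and L(r2): 0~1
0 of the induced correspondences are critical overlaps of r1 and r2.
count: 0


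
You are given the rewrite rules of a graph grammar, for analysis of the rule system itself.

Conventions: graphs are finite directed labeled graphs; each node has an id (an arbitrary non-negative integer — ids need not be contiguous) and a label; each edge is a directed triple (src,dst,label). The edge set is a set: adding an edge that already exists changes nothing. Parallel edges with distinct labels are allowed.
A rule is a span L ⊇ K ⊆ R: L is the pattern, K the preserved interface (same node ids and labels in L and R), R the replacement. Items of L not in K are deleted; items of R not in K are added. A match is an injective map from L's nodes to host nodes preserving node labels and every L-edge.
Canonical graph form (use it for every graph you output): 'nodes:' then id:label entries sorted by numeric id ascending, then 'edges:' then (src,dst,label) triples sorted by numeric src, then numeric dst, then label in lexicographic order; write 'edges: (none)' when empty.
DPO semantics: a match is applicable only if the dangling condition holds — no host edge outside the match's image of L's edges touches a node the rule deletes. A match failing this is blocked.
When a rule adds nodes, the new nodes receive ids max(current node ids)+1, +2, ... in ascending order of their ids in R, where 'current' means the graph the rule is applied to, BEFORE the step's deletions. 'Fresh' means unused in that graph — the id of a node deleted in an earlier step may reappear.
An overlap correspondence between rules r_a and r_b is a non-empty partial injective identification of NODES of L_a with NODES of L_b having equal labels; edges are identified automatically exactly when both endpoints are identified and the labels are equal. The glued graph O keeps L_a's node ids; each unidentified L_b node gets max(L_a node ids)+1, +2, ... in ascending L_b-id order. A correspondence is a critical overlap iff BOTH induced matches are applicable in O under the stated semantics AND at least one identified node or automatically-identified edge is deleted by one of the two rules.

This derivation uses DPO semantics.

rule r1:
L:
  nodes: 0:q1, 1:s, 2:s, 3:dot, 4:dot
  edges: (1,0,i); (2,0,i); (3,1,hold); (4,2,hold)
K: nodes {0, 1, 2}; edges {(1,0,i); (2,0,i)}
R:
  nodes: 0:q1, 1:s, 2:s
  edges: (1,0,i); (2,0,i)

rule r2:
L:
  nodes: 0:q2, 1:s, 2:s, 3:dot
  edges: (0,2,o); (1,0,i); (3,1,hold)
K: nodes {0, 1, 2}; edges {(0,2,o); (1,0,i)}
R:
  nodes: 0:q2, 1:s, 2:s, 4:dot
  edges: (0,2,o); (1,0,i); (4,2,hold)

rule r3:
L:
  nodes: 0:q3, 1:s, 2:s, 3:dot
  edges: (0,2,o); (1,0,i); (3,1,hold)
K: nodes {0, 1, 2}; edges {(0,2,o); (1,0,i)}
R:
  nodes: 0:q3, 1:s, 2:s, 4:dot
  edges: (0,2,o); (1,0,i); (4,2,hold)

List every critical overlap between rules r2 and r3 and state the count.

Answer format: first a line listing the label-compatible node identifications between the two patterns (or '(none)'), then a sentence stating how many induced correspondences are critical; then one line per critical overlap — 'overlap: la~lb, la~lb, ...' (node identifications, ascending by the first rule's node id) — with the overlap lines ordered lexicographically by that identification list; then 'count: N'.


label-compatible node identifications between L(r2) and L(r3): 1~1, 1~2, 2~1, 2~2, 3~3
2 of the induced correspondences are critical overlaps of r2 and r3.
overlap: 1~1, 2~2, 3~3
overlap: 1~1, 3~3
count: 2


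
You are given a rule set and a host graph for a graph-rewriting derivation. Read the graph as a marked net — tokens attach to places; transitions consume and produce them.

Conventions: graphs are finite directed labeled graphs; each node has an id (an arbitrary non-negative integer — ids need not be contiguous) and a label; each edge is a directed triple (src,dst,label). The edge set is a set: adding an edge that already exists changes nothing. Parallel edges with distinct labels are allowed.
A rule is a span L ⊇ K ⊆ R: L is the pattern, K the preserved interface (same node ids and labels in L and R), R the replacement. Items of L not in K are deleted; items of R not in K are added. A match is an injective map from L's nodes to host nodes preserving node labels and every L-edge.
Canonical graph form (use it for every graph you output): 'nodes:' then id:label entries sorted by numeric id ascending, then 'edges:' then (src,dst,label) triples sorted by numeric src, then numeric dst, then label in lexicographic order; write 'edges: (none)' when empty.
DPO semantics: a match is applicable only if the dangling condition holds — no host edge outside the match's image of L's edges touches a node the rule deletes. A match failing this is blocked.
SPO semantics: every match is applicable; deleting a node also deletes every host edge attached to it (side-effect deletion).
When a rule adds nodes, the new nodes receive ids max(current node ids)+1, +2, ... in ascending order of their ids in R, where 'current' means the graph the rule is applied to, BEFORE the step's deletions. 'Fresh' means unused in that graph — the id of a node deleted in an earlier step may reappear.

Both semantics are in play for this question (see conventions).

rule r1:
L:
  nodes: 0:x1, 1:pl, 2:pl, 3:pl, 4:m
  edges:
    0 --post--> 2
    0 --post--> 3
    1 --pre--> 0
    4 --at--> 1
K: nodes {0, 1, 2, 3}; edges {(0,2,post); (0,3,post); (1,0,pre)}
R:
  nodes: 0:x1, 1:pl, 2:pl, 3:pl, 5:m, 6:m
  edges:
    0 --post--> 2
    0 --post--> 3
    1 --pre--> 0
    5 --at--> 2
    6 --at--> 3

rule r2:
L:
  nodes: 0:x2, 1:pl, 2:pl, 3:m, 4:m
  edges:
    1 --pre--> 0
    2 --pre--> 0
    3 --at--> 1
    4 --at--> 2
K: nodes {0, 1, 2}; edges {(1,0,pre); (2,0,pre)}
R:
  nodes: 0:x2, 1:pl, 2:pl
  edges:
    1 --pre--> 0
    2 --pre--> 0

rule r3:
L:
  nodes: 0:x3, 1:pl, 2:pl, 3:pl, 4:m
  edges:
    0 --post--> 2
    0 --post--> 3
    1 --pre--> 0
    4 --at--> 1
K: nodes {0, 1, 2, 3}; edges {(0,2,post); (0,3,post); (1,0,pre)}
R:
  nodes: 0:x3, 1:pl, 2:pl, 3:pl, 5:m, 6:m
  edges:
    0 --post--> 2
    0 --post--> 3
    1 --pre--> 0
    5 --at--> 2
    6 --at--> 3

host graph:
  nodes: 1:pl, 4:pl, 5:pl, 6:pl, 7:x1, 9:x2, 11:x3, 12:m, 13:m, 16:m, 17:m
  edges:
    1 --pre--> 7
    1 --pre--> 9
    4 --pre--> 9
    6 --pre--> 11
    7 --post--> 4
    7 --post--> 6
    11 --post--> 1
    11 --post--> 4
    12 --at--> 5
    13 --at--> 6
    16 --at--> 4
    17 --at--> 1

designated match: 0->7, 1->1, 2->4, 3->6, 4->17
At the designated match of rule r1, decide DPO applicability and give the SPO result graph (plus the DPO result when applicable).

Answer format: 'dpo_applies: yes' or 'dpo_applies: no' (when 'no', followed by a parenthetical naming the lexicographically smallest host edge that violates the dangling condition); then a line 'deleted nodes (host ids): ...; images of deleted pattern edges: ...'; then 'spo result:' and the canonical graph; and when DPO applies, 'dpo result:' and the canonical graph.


dpo_applies: yes
deleted nodes (host ids): 17; images of deleted pattern edges: (17,1,at)
spo result:
nodes: 1:pl, 4:pl, 5:pl, 6:pl, 7:x1, 9:x2, 11:x3, 12:m, 13:m, 16:m, 18:m, 19:m
edges: (1,7,pre); (1,9,pre); (4,9,pre); (6,11,pre); (7,4,post); (7,6,post); (11,1,post); (11,4,post); (12,5,at); (13,6,at); (16,4,at); (18,4,at); (19,6,at)
dpo result:
nodes: 1:pl, 4:pl, 5:pl, 6:pl, 7:x1, 9:x2, 11:x3, 12:m, 13:m, 16:m, 18:m, 19:m
edges: (1,7,pre); (1,9,pre); (4,9,pre); (6,11,pre); (7,4,post); (7,6,post); (11,1,post); (11,4,post); (12,5,at); (13,6,at); (16,4,at); (18,4,at); (19,6,at)


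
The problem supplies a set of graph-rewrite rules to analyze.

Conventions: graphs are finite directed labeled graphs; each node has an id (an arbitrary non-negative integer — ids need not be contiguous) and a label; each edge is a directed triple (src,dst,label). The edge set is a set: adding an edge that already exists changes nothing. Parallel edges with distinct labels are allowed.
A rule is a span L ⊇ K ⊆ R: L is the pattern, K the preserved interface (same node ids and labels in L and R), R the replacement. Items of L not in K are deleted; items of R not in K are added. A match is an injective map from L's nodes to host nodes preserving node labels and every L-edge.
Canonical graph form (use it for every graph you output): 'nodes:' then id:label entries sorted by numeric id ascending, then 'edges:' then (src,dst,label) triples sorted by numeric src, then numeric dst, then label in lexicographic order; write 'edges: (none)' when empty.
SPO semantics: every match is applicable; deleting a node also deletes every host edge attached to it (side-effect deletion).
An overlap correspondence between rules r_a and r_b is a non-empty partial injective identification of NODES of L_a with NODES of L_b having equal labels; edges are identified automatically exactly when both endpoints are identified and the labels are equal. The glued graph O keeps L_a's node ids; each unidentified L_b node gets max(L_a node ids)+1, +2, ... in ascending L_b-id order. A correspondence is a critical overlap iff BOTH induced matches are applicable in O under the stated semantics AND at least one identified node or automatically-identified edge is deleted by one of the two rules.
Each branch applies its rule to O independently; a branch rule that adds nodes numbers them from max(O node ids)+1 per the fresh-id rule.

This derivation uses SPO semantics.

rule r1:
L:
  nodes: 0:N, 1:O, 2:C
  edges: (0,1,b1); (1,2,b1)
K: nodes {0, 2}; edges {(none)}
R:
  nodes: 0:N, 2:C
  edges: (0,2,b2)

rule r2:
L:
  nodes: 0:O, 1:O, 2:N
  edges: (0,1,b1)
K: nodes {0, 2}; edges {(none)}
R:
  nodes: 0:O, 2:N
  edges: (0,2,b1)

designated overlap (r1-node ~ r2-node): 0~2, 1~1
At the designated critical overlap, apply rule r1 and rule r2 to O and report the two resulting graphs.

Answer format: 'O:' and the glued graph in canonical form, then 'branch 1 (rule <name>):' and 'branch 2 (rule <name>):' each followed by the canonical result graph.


O:
nodes: 0:N, 1:O, 2:C, 3:O
edges: (0,1,b1); (1,2,b1); (3,1,b1)
branch 1 (rule r1):
nodes: 0:N, 2:C, 3:O
edges: (0,2,b2)
branch 2 (rule r2):
nodes: 0:N, 2:C, 3:O
edges: (3,0,b1)


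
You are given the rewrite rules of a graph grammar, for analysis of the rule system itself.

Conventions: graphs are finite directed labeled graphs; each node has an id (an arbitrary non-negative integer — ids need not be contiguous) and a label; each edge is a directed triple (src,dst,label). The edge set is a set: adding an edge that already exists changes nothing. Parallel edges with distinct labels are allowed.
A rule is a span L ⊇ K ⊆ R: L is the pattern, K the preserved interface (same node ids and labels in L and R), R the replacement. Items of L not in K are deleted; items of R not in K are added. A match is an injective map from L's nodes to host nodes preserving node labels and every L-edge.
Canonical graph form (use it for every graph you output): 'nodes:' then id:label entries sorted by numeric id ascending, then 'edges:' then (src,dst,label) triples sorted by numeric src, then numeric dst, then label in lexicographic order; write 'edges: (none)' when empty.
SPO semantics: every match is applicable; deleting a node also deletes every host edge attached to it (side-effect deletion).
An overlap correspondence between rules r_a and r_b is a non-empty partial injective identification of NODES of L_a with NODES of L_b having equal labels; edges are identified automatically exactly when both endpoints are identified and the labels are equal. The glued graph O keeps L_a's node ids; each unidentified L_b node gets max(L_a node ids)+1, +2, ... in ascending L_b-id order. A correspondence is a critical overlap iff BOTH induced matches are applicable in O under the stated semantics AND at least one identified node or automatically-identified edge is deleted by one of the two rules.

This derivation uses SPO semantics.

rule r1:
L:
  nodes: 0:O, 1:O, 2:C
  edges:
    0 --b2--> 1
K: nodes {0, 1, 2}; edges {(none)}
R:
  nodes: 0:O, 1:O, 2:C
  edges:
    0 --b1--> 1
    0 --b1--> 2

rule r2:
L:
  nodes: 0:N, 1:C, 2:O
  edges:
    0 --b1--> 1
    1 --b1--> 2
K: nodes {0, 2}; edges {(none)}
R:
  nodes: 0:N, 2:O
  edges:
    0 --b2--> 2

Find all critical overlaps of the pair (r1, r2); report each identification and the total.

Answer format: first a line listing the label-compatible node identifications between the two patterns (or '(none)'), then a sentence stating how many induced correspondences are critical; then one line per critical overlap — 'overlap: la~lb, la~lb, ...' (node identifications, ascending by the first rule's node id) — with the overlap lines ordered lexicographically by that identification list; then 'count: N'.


label-compatible node identifications between L(r1) and L(r2): 0~2, 1~2, 2~1
3 of the induced correspondences are critical overlaps of r1 and r2.
overlap: 0~2, 2~1
overlap: 1~2, 2~1
overlap: 2~1
count: 3
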